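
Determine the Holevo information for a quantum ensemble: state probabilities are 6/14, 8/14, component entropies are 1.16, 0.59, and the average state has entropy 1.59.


chi = S(rho) - sum_i p_i * S(rho_i)
Weighted entropy = 6/14 * 1.16 + 8/14 * 0.59
= 0.8343
chi = 1.59 - 0.8343
= 0.7557

0.7557


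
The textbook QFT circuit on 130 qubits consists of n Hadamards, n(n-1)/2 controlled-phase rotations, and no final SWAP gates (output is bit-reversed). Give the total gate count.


Hadamard gates: 130
Controlled rotations: n*(n-1)/2 = 130*129/2 = 8385
SWAP gates: 0 (omitted)
Total = 130 + 8385
= 8515

8515


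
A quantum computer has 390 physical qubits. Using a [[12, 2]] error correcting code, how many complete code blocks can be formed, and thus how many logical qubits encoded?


Each code block uses 12 physical qubits for 2 logical qubit(s).
Number of complete blocks = floor(390 / 12) = 32
Logical qubits = 32 * 2
= 64

64


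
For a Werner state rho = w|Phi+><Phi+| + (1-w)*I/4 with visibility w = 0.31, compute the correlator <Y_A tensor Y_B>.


|Phi+> = (|00> + |11>)/sqrt(2)
For the pure Bell state, <Y_A Y_B> = -1 (Bell-state Pauli correlator).
The maximally-mixed part I/4 has tr(I/4 * P tensor P) = 0 for any traceless Pauli P.
So <Y_A Y_B>_rho = w * (-1) + (1 - w) * 0
= 0.31 * (-1)
= -0.3100

-0.3100


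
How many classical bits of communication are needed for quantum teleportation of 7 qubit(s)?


Quantum teleportation requires 2 classical bits per qubit teleported.
7 qubit(s) -> 2 * 7 = 14 classical bits

14


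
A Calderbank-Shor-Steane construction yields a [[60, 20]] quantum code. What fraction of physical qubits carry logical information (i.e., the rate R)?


Code rate R = k/n
= 20/60
= 0.3333

0.3333


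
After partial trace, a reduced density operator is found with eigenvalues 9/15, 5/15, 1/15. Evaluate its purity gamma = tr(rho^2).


tr(rho^2) = sum of eigenvalues squared
= (9/15)^2 + (5/15)^2 + (1/15)^2
= (81 + 25 + 1) / 225
= 107/225
= 0.4756

0.4756


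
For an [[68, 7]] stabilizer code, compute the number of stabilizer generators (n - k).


For an [[n,k]] stabilizer code:
Number of stabilizer generators = n - k
= 68 - 7
= 61

61


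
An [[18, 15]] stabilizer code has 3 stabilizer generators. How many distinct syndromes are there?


Each stabilizer generator gives a binary (+1 or -1) measurement outcome.
With 3 independent generators:
Total syndromes = 2^3
= 8

8


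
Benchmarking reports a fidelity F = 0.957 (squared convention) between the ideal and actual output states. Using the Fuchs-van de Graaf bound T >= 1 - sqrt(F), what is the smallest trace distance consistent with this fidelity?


Fuchs-van de Graaf (squared-fidelity convention): 1 - sqrt(F) <= T <= sqrt(1 - F).
Lower bound: T >= 1 - sqrt(F)
sqrt(F) = sqrt(0.957) = 0.9783
T >= 1 - 0.9783
T >= 0.0217

0.0217


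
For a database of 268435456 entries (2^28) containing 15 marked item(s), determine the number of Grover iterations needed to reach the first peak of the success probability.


After j Grover iterations the success probability is P(j) = sin^2((2j+1)*theta), where sin(theta) = sqrt(k/N).
N = 2^28 = 268435456, k = 15
sin(theta) = sqrt(k/N) = 0.0002363881437
theta = arcsin(sqrt(k/N)) = 0.0002363881459 rad
P(j) reaches its first maximum when (2j+1)*theta is as close as possible to pi/2, i.e. j = round(pi/(4*theta) - 1/2).
pi/(4*theta) - 1/2 = 3321.9939
(For comparison, the common estimate pi/4 * sqrt(N/k) = 3322.4939; the exact maximiser is used here.)
Optimal iterations = 3322

3322


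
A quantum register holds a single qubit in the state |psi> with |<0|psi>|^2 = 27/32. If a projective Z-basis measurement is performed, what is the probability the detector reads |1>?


|alpha|^2 = 27/32 = 0.8438
|beta|^2 = 1 - 27/32 = 5/32 = 0.1562
P(|1>) = |beta|^2 = 0.1562

0.1562


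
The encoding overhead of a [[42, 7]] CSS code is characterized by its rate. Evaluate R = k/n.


Code rate R = k/n
= 7/42
= 0.1667

0.1667


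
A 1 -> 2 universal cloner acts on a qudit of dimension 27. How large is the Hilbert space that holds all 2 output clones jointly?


Output space = H^(tensor 2) where dim(H) = 27
dim = 27^2
= 729

729


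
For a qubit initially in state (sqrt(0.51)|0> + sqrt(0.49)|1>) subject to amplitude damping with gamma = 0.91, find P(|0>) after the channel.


For amplitude damping with parameter gamma on state sqrt(a)|0> + sqrt(b)|1>:
alpha^2 = 0.51, beta^2 = 0.49
P(|0>) = alpha^2 + gamma * beta^2
= 0.51 + 0.91 * 0.49
= 0.51 + 0.4459
= 0.9559

0.9559


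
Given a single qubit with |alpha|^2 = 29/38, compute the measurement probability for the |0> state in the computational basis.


|alpha|^2 = 29/38 = 0.7632
|beta|^2 = 1 - 29/38 = 9/38 = 0.2368
P(|0>) = |alpha|^2 = 0.7632

0.7632


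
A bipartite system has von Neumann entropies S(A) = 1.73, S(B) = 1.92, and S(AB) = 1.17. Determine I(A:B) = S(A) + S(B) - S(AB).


I(A:B) = S(A) + S(B) - S(AB)
= 1.73 + 1.92 - 1.17
= 2.4800

2.4800


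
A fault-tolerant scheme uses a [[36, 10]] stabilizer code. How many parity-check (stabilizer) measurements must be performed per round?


For an [[n,k]] stabilizer code:
Number of stabilizer generators = n - k
= 36 - 10
= 26

26


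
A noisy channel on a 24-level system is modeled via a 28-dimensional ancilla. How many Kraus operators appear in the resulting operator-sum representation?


Tracing out the environment in an orthonormal basis {|i>_E} gives Kraus operators K_i = <i|_E U |0>_E.
Number of Kraus operators = dim(H_env) = d_env
= 28

28


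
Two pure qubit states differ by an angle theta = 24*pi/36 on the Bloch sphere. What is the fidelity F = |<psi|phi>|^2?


For states separated by angle theta on Bloch sphere:
F = cos^2(theta/2)
theta = 24*pi/36 = 2.0944
theta/2 = 1.0472
cos(theta/2) = 0.5000
F = 0.2500

0.2500


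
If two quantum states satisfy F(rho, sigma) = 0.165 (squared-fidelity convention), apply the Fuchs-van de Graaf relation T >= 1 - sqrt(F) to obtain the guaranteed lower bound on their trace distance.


Fuchs-van de Graaf (squared-fidelity convention): 1 - sqrt(F) <= T <= sqrt(1 - F).
Lower bound: T >= 1 - sqrt(F)
sqrt(F) = sqrt(0.165) = 0.4062
T >= 1 - 0.4062
T >= 0.5938

0.5938


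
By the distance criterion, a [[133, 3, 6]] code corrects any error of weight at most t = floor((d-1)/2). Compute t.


Code parameters: [[133, 3, 6]], distance d = 6.
Number of correctable errors = floor((d-1)/2)
= floor((6 - 1)/2)
= floor(5/2)
= 2

2


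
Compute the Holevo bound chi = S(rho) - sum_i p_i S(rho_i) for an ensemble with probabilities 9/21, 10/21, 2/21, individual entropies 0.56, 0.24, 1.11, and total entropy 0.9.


chi = S(rho) - sum_i p_i * S(rho_i)
Weighted entropy = 9/21 * 0.56 + 10/21 * 0.24 + 2/21 * 1.11
= 0.4600
chi = 0.9 - 0.4600
= 0.4400

0.4400


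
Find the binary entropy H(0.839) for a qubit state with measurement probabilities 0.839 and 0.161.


S = -p*log2(p) - (1-p)*log2(1-p)
p = 0.8390, 1-p = 0.1610
= -0.8390 * log2(0.8390) - 0.1610 * log2(0.1610)
= -(-0.2125) - (-0.4242)
= 0.6367

0.6367


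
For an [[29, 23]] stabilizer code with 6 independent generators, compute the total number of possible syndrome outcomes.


Each stabilizer generator gives a binary (+1 or -1) measurement outcome.
With 6 independent generators:
Total syndromes = 2^6
= 64

64


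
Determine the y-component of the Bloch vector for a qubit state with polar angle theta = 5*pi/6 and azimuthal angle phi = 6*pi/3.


theta = 2.6180, phi = 6.2832
r_y = sin(theta)*sin(phi) = 0.5000 * 0.0000
r_y = 0.0000

0.0000


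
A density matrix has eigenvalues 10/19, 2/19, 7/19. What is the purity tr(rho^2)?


tr(rho^2) = sum of eigenvalues squared
= (10/19)^2 + (2/19)^2 + (7/19)^2
= (100 + 4 + 49) / 361
= 153/361
= 0.4238

0.4238


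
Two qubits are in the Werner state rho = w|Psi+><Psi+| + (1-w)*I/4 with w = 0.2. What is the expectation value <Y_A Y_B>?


|Psi+> = (|01> + |10>)/sqrt(2)
For the pure Bell state, <Y_A Y_B> = +1 (Bell-state Pauli correlator).
The maximally-mixed part I/4 has tr(I/4 * P tensor P) = 0 for any traceless Pauli P.
So <Y_A Y_B>_rho = w * (+1) + (1 - w) * 0
= 0.2 * (+1)
= 0.2000

0.2000


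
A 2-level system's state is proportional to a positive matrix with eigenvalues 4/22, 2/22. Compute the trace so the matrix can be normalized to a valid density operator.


tr(M) = sum of eigenvalues
= 4/22 + 2/22
= 6/22
= 0.2727

0.2727


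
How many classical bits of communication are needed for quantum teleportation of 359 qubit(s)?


Quantum teleportation requires 2 classical bits per qubit teleported.
359 qubit(s) -> 2 * 359 = 718 classical bits

718


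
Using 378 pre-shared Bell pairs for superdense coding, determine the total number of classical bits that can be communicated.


Superdense coding allows 2 classical bits per shared entangled pair.
378 pair(s) -> 2 * 378 = 756 classical bits

756


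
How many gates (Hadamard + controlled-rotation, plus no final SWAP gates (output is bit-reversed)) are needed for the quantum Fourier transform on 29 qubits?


Hadamard gates: 29
Controlled rotations: n*(n-1)/2 = 29*28/2 = 406
SWAP gates: 0 (omitted)
Total = 29 + 406
= 435

435


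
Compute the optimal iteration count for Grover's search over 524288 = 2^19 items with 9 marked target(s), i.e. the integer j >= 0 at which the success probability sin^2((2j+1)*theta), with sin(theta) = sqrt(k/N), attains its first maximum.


After j Grover iterations the success probability is P(j) = sin^2((2j+1)*theta), where sin(theta) = sqrt(k/N).
N = 2^19 = 524288, k = 9
sin(theta) = sqrt(k/N) = 0.004143203796
theta = arcsin(sqrt(k/N)) = 0.00414321565 rad
P(j) reaches its first maximum when (2j+1)*theta is as close as possible to pi/2, i.e. j = round(pi/(4*theta) - 1/2).
pi/(4*theta) - 1/2 = 189.0625
(For comparison, the common estimate pi/4 * sqrt(N/k) = 189.5630; the exact maximiser is used here.)
Optimal iterations = 189

189


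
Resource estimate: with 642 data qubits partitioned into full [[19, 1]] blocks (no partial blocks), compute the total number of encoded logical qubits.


Each code block uses 19 physical qubits for 1 logical qubit(s).
Number of complete blocks = floor(642 / 19) = 33
Logical qubits = 33 * 1
= 33

33


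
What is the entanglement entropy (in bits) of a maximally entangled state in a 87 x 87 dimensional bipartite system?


For a maximally entangled state in d x d:
S = log2(d) = log2(87)
= 6.4429

6.4429


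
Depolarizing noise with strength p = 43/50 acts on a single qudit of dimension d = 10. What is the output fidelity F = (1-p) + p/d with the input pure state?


F = (1-p) + p/d
= (1 - 0.8600) + 0.8600/10
= 0.1400 + 0.0860
= 0.2260

0.2260


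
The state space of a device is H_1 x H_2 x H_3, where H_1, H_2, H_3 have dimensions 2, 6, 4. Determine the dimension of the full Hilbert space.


dim(H_1 x H_2 x H_3) = 2 * 6 * 4
= 12 * 4
= 48

48


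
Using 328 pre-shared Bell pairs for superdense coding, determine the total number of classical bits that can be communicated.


Superdense coding allows 2 classical bits per shared entangled pair.
328 pair(s) -> 2 * 328 = 656 classical bits

656


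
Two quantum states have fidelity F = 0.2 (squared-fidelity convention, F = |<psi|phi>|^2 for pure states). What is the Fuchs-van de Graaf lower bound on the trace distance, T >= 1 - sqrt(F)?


Fuchs-van de Graaf (squared-fidelity convention): 1 - sqrt(F) <= T <= sqrt(1 - F).
Lower bound: T >= 1 - sqrt(F)
sqrt(F) = sqrt(0.2) = 0.4472
T >= 1 - 0.4472
T >= 0.5528

0.5528


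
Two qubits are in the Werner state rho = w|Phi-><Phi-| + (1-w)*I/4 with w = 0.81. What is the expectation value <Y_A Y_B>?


|Phi-> = (|00> - |11>)/sqrt(2)
For the pure Bell state, <Y_A Y_B> = +1 (Bell-state Pauli correlator).
The maximally-mixed part I/4 has tr(I/4 * P tensor P) = 0 for any traceless Pauli P.
So <Y_A Y_B>_rho = w * (+1) + (1 - w) * 0
= 0.81 * (+1)
= 0.8100

0.8100


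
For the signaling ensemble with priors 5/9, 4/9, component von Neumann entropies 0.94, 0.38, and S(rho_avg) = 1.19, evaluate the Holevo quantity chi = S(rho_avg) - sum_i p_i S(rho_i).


chi = S(rho) - sum_i p_i * S(rho_i)
Weighted entropy = 5/9 * 0.94 + 4/9 * 0.38
= 0.6911
chi = 1.19 - 0.6911
= 0.4989

0.4989


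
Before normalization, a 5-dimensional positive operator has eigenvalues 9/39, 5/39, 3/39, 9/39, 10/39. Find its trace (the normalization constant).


tr(M) = sum of eigenvalues
= 9/39 + 5/39 + 3/39 + 9/39 + 10/39
= 36/39
= 0.9231

0.9231


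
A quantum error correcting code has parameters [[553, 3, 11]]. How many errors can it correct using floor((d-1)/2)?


Code parameters: [[553, 3, 11]], distance d = 11.
Number of correctable errors = floor((d-1)/2)
= floor((11 - 1)/2)
= floor(10/2)
= 5

5


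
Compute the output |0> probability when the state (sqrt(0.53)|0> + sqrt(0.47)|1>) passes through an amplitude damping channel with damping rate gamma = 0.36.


For amplitude damping with parameter gamma on state sqrt(a)|0> + sqrt(b)|1>:
alpha^2 = 0.53, beta^2 = 0.47
P(|0>) = alpha^2 + gamma * beta^2
= 0.53 + 0.36 * 0.47
= 0.53 + 0.1692
= 0.6992

0.6992


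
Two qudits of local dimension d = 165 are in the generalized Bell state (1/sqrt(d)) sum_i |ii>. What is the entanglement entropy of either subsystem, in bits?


For a maximally entangled state in d x d:
S = log2(d) = log2(165)
= 7.3663

7.3663


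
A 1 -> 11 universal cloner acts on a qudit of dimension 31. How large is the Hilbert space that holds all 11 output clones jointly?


Output space = H^(tensor 11) where dim(H) = 31
dim = 31^11
= 961 (after 2 factors)
= 29791 (after 3 factors)
= 923521 (after 4 factors)
= 28629151 (after 5 factors)
= 887503681 (after 6 factors)
= 27512614111 (after 7 factors)
= 852891037441 (after 8 factors)
= 26439622160671 (after 9 factors)
= 819628286980801 (after 10 factors)
= 25408476896404831 (after 11 factors)
= 25408476896404831

25408476896404831


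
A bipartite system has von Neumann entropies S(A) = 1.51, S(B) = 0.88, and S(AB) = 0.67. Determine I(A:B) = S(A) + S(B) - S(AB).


I(A:B) = S(A) + S(B) - S(AB)
= 1.51 + 0.88 - 0.67
= 1.7200

1.7200


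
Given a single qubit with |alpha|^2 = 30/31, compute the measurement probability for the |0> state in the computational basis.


|alpha|^2 = 30/31 = 0.9677
|beta|^2 = 1 - 30/31 = 1/31 = 0.0323
P(|0>) = |alpha|^2 = 0.9677

0.9677


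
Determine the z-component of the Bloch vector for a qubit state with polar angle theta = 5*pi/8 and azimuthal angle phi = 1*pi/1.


theta = 1.9635, phi = 3.1416
r_z = cos(theta) = -0.3827

-0.3827


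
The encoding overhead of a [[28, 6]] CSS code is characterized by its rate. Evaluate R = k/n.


Code rate R = k/n
= 6/28
= 0.2143

0.2143


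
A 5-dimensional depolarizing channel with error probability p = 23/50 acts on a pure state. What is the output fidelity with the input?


F = (1-p) + p/d
= (1 - 0.4600) + 0.4600/5
= 0.5400 + 0.0920
= 0.6320

0.6320


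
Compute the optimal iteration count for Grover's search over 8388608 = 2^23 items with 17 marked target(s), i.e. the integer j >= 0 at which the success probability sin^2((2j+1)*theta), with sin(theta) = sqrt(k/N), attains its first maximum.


After j Grover iterations the success probability is P(j) = sin^2((2j+1)*theta), where sin(theta) = sqrt(k/N).
N = 2^23 = 8388608, k = 17
sin(theta) = sqrt(k/N) = 0.00142357224
theta = arcsin(sqrt(k/N)) = 0.001423572721 rad
P(j) reaches its first maximum when (2j+1)*theta is as close as possible to pi/2, i.e. j = round(pi/(4*theta) - 1/2).
pi/(4*theta) - 1/2 = 551.2092
(For comparison, the common estimate pi/4 * sqrt(N/k) = 551.7094; the exact maximiser is used here.)
Optimal iterations = 551

551


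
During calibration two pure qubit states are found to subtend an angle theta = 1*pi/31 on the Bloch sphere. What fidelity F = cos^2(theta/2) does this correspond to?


For states separated by angle theta on Bloch sphere:
F = cos^2(theta/2)
theta = 1*pi/31 = 0.1013
theta/2 = 0.0507
cos(theta/2) = 0.9987
F = 0.9974

0.9974


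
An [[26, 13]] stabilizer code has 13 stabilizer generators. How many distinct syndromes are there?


Each stabilizer generator gives a binary (+1 or -1) measurement outcome.
With 13 independent generators:
Total syndromes = 2^13
= 8192

8192


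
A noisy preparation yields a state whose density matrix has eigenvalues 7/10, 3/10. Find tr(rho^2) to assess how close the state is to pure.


tr(rho^2) = sum of eigenvalues squared
= (7/10)^2 + (3/10)^2
= (49 + 9) / 100
= 58/100
= 0.5800

0.5800


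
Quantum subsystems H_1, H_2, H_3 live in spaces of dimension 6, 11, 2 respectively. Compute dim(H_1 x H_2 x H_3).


dim(H_1 x H_2 x H_3) = 6 * 11 * 2
= 66 * 2
= 132

132


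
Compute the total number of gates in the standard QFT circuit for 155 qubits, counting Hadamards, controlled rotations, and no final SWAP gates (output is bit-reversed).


Hadamard gates: 155
Controlled rotations: n*(n-1)/2 = 155*154/2 = 11935
SWAP gates: 0 (omitted)
Total = 155 + 11935
= 12090

12090


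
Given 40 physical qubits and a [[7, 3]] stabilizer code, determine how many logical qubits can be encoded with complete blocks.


Each code block uses 7 physical qubits for 3 logical qubit(s).
Number of complete blocks = floor(40 / 7) = 5
Logical qubits = 5 * 3
= 15

15


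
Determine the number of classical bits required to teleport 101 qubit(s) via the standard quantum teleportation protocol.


Quantum teleportation requires 2 classical bits per qubit teleported.
101 qubit(s) -> 2 * 101 = 202 classical bits

202


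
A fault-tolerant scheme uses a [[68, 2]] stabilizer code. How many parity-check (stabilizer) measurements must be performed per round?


For an [[n,k]] stabilizer code:
Number of stabilizer generators = n - k
= 68 - 2
= 66

66


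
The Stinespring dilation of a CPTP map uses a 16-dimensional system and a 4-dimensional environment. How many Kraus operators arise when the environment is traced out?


Tracing out the environment in an orthonormal basis {|i>_E} gives Kraus operators K_i = <i|_E U |0>_E.
Number of Kraus operators = dim(H_env) = d_env
= 4

4


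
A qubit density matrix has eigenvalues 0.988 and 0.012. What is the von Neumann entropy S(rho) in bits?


S = -p*log2(p) - (1-p)*log2(1-p)
p = 0.9880, 1-p = 0.0120
= -0.9880 * log2(0.9880) - 0.0120 * log2(0.0120)
= -(-0.0172) - (-0.0766)
= 0.0938

0.0938


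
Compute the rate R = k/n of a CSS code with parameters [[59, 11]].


Code rate R = k/n
= 11/59
= 0.1864

0.1864


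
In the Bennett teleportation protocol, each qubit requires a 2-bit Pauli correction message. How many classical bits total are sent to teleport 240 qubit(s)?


Quantum teleportation requires 2 classical bits per qubit teleported.
240 qubit(s) -> 2 * 240 = 480 classical bits

480


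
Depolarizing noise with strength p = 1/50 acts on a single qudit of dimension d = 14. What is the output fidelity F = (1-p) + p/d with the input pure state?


F = (1-p) + p/d
= (1 - 0.0200) + 0.0200/14
= 0.9800 + 0.0014
= 0.9814

0.9814


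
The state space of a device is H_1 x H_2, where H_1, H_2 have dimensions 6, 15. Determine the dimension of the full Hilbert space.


dim(H_1 x H_2) = 6 * 15
= 90

90


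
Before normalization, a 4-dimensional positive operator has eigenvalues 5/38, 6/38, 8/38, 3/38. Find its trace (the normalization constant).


tr(M) = sum of eigenvalues
= 5/38 + 6/38 + 8/38 + 3/38
= 22/38
= 0.5789

0.5789


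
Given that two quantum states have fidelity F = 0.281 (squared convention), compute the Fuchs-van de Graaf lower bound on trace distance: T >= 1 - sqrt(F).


Fuchs-van de Graaf (squared-fidelity convention): 1 - sqrt(F) <= T <= sqrt(1 - F).
Lower bound: T >= 1 - sqrt(F)
sqrt(F) = sqrt(0.281) = 0.5301
T >= 1 - 0.5301
T >= 0.4699

0.4699


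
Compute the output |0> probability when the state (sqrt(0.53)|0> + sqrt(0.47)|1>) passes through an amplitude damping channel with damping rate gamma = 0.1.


For amplitude damping with parameter gamma on state sqrt(a)|0> + sqrt(b)|1>:
alpha^2 = 0.53, beta^2 = 0.47
P(|0>) = alpha^2 + gamma * beta^2
= 0.53 + 0.1 * 0.47
= 0.53 + 0.0470
= 0.5770

0.5770


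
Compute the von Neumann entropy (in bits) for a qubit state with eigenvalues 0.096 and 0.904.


S = -p*log2(p) - (1-p)*log2(1-p)
p = 0.0960, 1-p = 0.9040
= -0.0960 * log2(0.0960) - 0.9040 * log2(0.9040)
= -(-0.3246) - (-0.1316)
= 0.4562

0.4562


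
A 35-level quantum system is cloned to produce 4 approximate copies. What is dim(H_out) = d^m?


Output space = H^(tensor 4) where dim(H) = 35
dim = 35^4
= 1225 (after 2 factors)
= 42875 (after 3 factors)
= 1500625 (after 4 factors)
= 1500625

1500625


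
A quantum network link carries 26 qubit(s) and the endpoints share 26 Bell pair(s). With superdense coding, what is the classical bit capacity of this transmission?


Superdense coding allows 2 classical bits per shared entangled pair.
26 pair(s) -> 2 * 26 = 52 classical bits

52


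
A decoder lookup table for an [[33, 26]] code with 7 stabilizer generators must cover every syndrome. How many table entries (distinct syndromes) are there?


Each stabilizer generator gives a binary (+1 or -1) measurement outcome.
With 7 independent generators:
Total syndromes = 2^7
= 128

128


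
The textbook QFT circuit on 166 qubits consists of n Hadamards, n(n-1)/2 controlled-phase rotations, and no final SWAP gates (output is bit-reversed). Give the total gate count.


Hadamard gates: 166
Controlled rotations: n*(n-1)/2 = 166*165/2 = 13695
SWAP gates: 0 (omitted)
Total = 166 + 13695
= 13861

13861


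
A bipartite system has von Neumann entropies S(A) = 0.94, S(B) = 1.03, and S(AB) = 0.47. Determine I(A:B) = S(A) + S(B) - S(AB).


I(A:B) = S(A) + S(B) - S(AB)
= 0.94 + 1.03 - 0.47
= 1.5000

1.5000


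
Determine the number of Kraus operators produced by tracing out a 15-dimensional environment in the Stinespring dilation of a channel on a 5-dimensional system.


Tracing out the environment in an orthonormal basis {|i>_E} gives Kraus operators K_i = <i|_E U |0>_E.
Number of Kraus operators = dim(H_env) = d_env
= 15

15


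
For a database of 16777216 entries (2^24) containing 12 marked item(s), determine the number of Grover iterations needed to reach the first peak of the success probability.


After j Grover iterations the success probability is P(j) = sin^2((2j+1)*theta), where sin(theta) = sqrt(k/N).
N = 2^24 = 16777216, k = 12
sin(theta) = sqrt(k/N) = 0.0008457279334
theta = arcsin(sqrt(k/N)) = 0.0008457280342 rad
P(j) reaches its first maximum when (2j+1)*theta is as close as possible to pi/2, i.e. j = round(pi/(4*theta) - 1/2).
pi/(4*theta) - 1/2 = 928.1652
(For comparison, the common estimate pi/4 * sqrt(N/k) = 928.6653; the exact maximiser is used here.)
Optimal iterations = 928

928


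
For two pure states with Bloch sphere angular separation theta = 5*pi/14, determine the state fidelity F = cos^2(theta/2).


For states separated by angle theta on Bloch sphere:
F = cos^2(theta/2)
theta = 5*pi/14 = 1.1220
theta/2 = 0.5610
cos(theta/2) = 0.8467
F = 0.7169

0.7169


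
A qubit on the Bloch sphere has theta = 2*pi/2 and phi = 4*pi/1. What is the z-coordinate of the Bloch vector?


theta = 3.1416, phi = 12.5664
r_z = cos(theta) = -1.0000

-1.0000


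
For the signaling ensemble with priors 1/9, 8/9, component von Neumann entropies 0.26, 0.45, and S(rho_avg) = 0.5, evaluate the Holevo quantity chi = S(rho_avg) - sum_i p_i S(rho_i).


chi = S(rho) - sum_i p_i * S(rho_i)
Weighted entropy = 1/9 * 0.26 + 8/9 * 0.45
= 0.4289
chi = 0.5 - 0.4289
= 0.0711

0.0711


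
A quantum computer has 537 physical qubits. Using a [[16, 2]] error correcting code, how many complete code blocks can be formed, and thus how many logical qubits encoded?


Each code block uses 16 physical qubits for 2 logical qubit(s).
Number of complete blocks = floor(537 / 16) = 33
Logical qubits = 33 * 2
= 66

66


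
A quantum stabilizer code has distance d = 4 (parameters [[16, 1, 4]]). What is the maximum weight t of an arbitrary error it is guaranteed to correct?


Code parameters: [[16, 1, 4]], distance d = 4.
Number of correctable errors = floor((d-1)/2)
= floor((4 - 1)/2)
= floor(3/2)
= 1

1


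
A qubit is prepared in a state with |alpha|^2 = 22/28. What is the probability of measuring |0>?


|alpha|^2 = 22/28 = 0.7857
|beta|^2 = 1 - 22/28 = 6/28 = 0.2143
P(|0>) = |alpha|^2 = 0.7857

0.7857


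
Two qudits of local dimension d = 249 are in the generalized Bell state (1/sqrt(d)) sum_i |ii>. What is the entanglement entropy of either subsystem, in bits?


For a maximally entangled state in d x d:
S = log2(d) = log2(249)
= 7.9600

7.9600


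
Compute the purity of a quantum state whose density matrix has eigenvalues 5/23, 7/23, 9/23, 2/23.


tr(rho^2) = sum of eigenvalues squared
= (5/23)^2 + (7/23)^2 + (9/23)^2 + (2/23)^2
= (25 + 49 + 81 + 4) / 529
= 159/529
= 0.3006

0.3006


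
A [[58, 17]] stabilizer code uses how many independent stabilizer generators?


For an [[n,k]] stabilizer code:
Number of stabilizer generators = n - k
= 58 - 17
= 41

41


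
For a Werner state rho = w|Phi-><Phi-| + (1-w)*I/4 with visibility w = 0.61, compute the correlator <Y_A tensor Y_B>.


|Phi-> = (|00> - |11>)/sqrt(2)
For the pure Bell state, <Y_A Y_B> = +1 (Bell-state Pauli correlator).
The maximally-mixed part I/4 has tr(I/4 * P tensor P) = 0 for any traceless Pauli P.
So <Y_A Y_B>_rho = w * (+1) + (1 - w) * 0
= 0.61 * (+1)
= 0.6100

0.6100


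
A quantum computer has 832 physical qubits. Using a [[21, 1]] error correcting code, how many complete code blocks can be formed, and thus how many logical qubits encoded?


Each code block uses 21 physical qubits for 1 logical qubit(s).
Number of complete blocks = floor(832 / 21) = 39
Logical qubits = 39 * 1
= 39

39


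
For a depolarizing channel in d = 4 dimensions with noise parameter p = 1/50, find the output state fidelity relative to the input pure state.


F = (1-p) + p/d
= (1 - 0.0200) + 0.0200/4
= 0.9800 + 0.0050
= 0.9850

0.9850


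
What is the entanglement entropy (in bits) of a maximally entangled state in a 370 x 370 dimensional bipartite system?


For a maximally entangled state in d x d:
S = log2(d) = log2(370)
= 8.5314

8.5314


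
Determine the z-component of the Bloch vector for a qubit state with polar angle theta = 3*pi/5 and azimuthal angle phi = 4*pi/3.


theta = 1.8850, phi = 4.1888
r_z = cos(theta) = -0.3090

-0.3090


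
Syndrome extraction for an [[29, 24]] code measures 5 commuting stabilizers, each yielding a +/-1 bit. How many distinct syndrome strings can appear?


Each stabilizer generator gives a binary (+1 or -1) measurement outcome.
With 5 independent generators:
Total syndromes = 2^5
= 32

32


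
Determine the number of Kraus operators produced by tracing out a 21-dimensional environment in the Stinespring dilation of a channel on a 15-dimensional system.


Tracing out the environment in an orthonormal basis {|i>_E} gives Kraus operators K_i = <i|_E U |0>_E.
Number of Kraus operators = dim(H_env) = d_env
= 21

21


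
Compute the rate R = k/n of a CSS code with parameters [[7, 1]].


Code rate R = k/n
= 1/7
= 0.1429

0.1429


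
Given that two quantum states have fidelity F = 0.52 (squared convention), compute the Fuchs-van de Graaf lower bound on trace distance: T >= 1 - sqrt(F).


Fuchs-van de Graaf (squared-fidelity convention): 1 - sqrt(F) <= T <= sqrt(1 - F).
Lower bound: T >= 1 - sqrt(F)
sqrt(F) = sqrt(0.52) = 0.7211
T >= 1 - 0.7211
T >= 0.2789

0.2789


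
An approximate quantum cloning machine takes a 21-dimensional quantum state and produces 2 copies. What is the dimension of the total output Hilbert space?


Output space = H^(tensor 2) where dim(H) = 21
dim = 21^2
= 441

441


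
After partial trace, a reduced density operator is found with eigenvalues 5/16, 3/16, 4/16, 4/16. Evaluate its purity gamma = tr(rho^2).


tr(rho^2) = sum of eigenvalues squared
= (5/16)^2 + (3/16)^2 + (4/16)^2 + (4/16)^2
= (25 + 9 + 16 + 16) / 256
= 66/256
= 0.2578

0.2578


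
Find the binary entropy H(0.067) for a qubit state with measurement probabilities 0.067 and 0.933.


S = -p*log2(p) - (1-p)*log2(1-p)
p = 0.0670, 1-p = 0.9330
= -0.0670 * log2(0.0670) - 0.9330 * log2(0.9330)
= -(-0.2613) - (-0.0933)
= 0.3546

0.3546


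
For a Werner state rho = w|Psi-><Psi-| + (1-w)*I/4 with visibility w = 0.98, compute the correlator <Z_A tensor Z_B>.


|Psi-> = (|01> - |10>)/sqrt(2)
For the pure Bell state, <Z_A Z_B> = -1 (Bell-state Pauli correlator).
The maximally-mixed part I/4 has tr(I/4 * P tensor P) = 0 for any traceless Pauli P.
So <Z_A Z_B>_rho = w * (-1) + (1 - w) * 0
= 0.98 * (-1)
= -0.9800

-0.9800


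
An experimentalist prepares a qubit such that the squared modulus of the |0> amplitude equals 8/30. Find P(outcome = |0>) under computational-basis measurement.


|alpha|^2 = 8/30 = 0.2667
|beta|^2 = 1 - 8/30 = 22/30 = 0.7333
P(|0>) = |alpha|^2 = 0.2667

0.2667


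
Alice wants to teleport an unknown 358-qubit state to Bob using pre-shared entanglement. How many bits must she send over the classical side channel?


Quantum teleportation requires 2 classical bits per qubit teleported.
358 qubit(s) -> 2 * 358 = 716 classical bits

716


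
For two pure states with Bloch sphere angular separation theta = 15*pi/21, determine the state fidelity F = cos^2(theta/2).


For states separated by angle theta on Bloch sphere:
F = cos^2(theta/2)
theta = 15*pi/21 = 2.2440
theta/2 = 1.1220
cos(theta/2) = 0.4339
F = 0.1883

0.1883


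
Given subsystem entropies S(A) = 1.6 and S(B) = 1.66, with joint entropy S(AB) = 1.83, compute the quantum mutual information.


I(A:B) = S(A) + S(B) - S(AB)
= 1.6 + 1.66 - 1.83
= 1.4300

1.4300


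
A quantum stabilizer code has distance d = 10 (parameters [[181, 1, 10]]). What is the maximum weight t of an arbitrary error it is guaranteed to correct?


Code parameters: [[181, 1, 10]], distance d = 10.
Number of correctable errors = floor((d-1)/2)
= floor((10 - 1)/2)
= floor(9/2)
= 4

4


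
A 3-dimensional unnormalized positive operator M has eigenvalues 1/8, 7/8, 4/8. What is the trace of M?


tr(M) = sum of eigenvalues
= 1/8 + 7/8 + 4/8
= 12/8
= 1.5000

1.5000


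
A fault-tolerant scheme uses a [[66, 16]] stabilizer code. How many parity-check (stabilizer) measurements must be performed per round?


For an [[n,k]] stabilizer code:
Number of stabilizer generators = n - k
= 66 - 16
= 50

50


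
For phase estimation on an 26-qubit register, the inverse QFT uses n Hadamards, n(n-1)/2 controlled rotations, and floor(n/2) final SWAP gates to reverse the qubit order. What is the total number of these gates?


Hadamard gates: 26
Controlled rotations: n*(n-1)/2 = 26*25/2 = 325
SWAP gates: floor(n/2) = floor(26/2) = 13
Total = 26 + 325 + 13
= 364

364


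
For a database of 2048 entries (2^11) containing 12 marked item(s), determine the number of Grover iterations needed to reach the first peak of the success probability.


After j Grover iterations the success probability is P(j) = sin^2((2j+1)*theta), where sin(theta) = sqrt(k/N).
N = 2^11 = 2048, k = 12
sin(theta) = sqrt(k/N) = 0.07654655446
theta = arcsin(sqrt(k/N)) = 0.07662150475 rad
P(j) reaches its first maximum when (2j+1)*theta is as close as possible to pi/2, i.e. j = round(pi/(4*theta) - 1/2).
pi/(4*theta) - 1/2 = 9.7504
(For comparison, the common estimate pi/4 * sqrt(N/k) = 10.2604; the exact maximiser is used here.)
Optimal iterations = 10

10


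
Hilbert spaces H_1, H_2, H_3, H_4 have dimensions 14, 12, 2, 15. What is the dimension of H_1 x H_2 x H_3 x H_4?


dim(H_1 x H_2 x H_3 x H_4) = 14 * 12 * 2 * 15
= 168 * 2 * 15
= 336 * 15
= 5040

5040


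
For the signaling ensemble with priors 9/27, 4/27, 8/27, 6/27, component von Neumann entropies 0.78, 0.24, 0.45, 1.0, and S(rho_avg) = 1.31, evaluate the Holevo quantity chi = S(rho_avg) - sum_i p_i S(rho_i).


chi = S(rho) - sum_i p_i * S(rho_i)
Weighted entropy = 9/27 * 0.78 + 4/27 * 0.24 + 8/27 * 0.45 + 6/27 * 1.0
= 0.6511
chi = 1.31 - 0.6511
= 0.6589

0.6589


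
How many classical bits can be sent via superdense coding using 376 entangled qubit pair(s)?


Superdense coding allows 2 classical bits per shared entangled pair.
376 pair(s) -> 2 * 376 = 752 classical bits

752


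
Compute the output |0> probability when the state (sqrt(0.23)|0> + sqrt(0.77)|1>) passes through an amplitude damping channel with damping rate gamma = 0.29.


For amplitude damping with parameter gamma on state sqrt(a)|0> + sqrt(b)|1>:
alpha^2 = 0.23, beta^2 = 0.77
P(|0>) = alpha^2 + gamma * beta^2
= 0.23 + 0.29 * 0.77
= 0.23 + 0.2233
= 0.4533

0.4533


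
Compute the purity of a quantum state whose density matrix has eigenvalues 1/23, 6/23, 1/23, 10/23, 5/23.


tr(rho^2) = sum of eigenvalues squared
= (1/23)^2 + (6/23)^2 + (1/23)^2 + (10/23)^2 + (5/23)^2
= (1 + 36 + 1 + 100 + 25) / 529
= 163/529
= 0.3081

0.3081


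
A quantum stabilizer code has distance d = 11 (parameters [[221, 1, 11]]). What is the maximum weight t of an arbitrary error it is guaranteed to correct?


Code parameters: [[221, 1, 11]], distance d = 11.
Number of correctable errors = floor((d-1)/2)
= floor((11 - 1)/2)
= floor(10/2)
= 5

5


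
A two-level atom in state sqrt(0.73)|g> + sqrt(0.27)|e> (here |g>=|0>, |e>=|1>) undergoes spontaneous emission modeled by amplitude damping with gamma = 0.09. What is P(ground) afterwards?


For amplitude damping with parameter gamma on state sqrt(a)|0> + sqrt(b)|1>:
alpha^2 = 0.73, beta^2 = 0.27
P(|0>) = alpha^2 + gamma * beta^2
= 0.73 + 0.09 * 0.27
= 0.73 + 0.0243
= 0.7543

0.7543


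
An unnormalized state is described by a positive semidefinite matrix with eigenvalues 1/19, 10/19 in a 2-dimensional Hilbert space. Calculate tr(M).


tr(M) = sum of eigenvalues
= 1/19 + 10/19
= 11/19
= 0.5789

0.5789


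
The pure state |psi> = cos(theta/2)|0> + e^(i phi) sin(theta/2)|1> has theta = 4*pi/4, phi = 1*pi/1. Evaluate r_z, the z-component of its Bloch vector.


theta = 3.1416, phi = 3.1416
r_z = cos(theta) = -1.0000

-1.0000


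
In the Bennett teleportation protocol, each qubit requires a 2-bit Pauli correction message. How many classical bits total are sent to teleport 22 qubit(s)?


Quantum teleportation requires 2 classical bits per qubit teleported.
22 qubit(s) -> 2 * 22 = 44 classical bits

44


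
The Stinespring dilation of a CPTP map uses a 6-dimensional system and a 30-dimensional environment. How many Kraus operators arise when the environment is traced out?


Tracing out the environment in an orthonormal basis {|i>_E} gives Kraus operators K_i = <i|_E U |0>_E.
Number of Kraus operators = dim(H_env) = d_env
= 30

30


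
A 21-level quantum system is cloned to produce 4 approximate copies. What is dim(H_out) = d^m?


Output space = H^(tensor 4) where dim(H) = 21
dim = 21^4
= 441 (after 2 factors)
= 9261 (after 3 factors)
= 194481 (after 4 factors)
= 194481

194481


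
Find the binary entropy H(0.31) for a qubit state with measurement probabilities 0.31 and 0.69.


S = -p*log2(p) - (1-p)*log2(1-p)
p = 0.3100, 1-p = 0.6900
= -0.3100 * log2(0.3100) - 0.6900 * log2(0.6900)
= -(-0.5238) - (-0.3694)
= 0.8932

0.8932


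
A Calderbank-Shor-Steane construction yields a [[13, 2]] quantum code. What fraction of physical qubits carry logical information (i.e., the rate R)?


Code rate R = k/n
= 2/13
= 0.1538

0.1538


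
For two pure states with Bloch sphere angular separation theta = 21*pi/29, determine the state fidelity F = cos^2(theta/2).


For states separated by angle theta on Bloch sphere:
F = cos^2(theta/2)
theta = 21*pi/29 = 2.2749
theta/2 = 1.1375
cos(theta/2) = 0.4199
F = 0.1763

0.1763


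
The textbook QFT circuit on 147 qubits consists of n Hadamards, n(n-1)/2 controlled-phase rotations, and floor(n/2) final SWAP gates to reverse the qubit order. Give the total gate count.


Hadamard gates: 147
Controlled rotations: n*(n-1)/2 = 147*146/2 = 10731
SWAP gates: floor(n/2) = floor(147/2) = 73
Total = 147 + 10731 + 73
= 10951

10951


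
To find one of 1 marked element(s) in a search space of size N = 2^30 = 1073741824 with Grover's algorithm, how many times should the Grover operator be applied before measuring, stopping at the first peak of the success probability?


After j Grover iterations the success probability is P(j) = sin^2((2j+1)*theta), where sin(theta) = sqrt(k/N).
N = 2^30 = 1073741824, k = 1
sin(theta) = sqrt(k/N) = 3.051757812e-05
theta = arcsin(sqrt(k/N)) = 3.051757813e-05 rad
P(j) reaches its first maximum when (2j+1)*theta is as close as possible to pi/2, i.e. j = round(pi/(4*theta) - 1/2).
pi/(4*theta) - 1/2 = 25735.4270
(For comparison, the common estimate pi/4 * sqrt(N/k) = 25735.9270; the exact maximiser is used here.)
Optimal iterations = 25735

25735


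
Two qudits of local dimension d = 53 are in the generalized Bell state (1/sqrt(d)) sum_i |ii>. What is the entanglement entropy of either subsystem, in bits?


For a maximally entangled state in d x d:
S = log2(d) = log2(53)
= 5.7279

5.7279


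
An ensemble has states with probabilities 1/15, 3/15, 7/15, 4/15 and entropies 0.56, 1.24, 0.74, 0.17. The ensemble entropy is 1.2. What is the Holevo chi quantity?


chi = S(rho) - sum_i p_i * S(rho_i)
Weighted entropy = 1/15 * 0.56 + 3/15 * 1.24 + 7/15 * 0.74 + 4/15 * 0.17
= 0.6760
chi = 1.2 - 0.6760
= 0.5240

0.5240


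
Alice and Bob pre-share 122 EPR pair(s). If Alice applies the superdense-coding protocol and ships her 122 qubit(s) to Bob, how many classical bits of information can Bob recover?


Superdense coding allows 2 classical bits per shared entangled pair.
122 pair(s) -> 2 * 122 = 244 classical bits

244


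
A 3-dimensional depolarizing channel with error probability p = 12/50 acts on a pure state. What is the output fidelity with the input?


F = (1-p) + p/d
= (1 - 0.2400) + 0.2400/3
= 0.7600 + 0.0800
= 0.8400

0.8400


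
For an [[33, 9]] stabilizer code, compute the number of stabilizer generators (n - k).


For an [[n,k]] stabilizer code:
Number of stabilizer generators = n - k
= 33 - 9
= 24

24


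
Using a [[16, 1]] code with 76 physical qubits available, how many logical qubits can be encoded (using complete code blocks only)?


Each code block uses 16 physical qubits for 1 logical qubit(s).
Number of complete blocks = floor(76 / 16) = 4
Logical qubits = 4 * 1
= 4

4


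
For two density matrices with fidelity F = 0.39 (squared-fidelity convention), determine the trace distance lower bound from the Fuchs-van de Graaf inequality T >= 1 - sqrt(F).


Fuchs-van de Graaf (squared-fidelity convention): 1 - sqrt(F) <= T <= sqrt(1 - F).
Lower bound: T >= 1 - sqrt(F)
sqrt(F) = sqrt(0.39) = 0.6245
T >= 1 - 0.6245
T >= 0.3755

0.3755


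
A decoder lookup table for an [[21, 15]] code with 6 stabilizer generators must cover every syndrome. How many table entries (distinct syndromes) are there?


Each stabilizer generator gives a binary (+1 or -1) measurement outcome.
With 6 independent generators:
Total syndromes = 2^6
= 64

64


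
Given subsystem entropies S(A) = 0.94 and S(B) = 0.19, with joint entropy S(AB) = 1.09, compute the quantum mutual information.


I(A:B) = S(A) + S(B) - S(AB)
= 0.94 + 0.19 - 1.09
= 0.0400

0.0400


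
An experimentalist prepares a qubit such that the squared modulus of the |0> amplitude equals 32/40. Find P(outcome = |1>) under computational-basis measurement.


|alpha|^2 = 32/40 = 0.8000
|beta|^2 = 1 - 32/40 = 8/40 = 0.2000
P(|1>) = |beta|^2 = 0.2000

0.2000


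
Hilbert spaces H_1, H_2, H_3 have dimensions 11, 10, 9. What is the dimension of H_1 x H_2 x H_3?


dim(H_1 x H_2 x H_3) = 11 * 10 * 9
= 110 * 9
= 990

990
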